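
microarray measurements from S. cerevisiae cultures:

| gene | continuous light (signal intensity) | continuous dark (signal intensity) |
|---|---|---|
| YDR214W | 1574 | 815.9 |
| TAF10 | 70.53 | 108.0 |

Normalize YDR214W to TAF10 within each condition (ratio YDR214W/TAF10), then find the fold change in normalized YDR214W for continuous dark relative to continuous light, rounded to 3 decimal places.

YDR214W/TAF10 (continuous light) = 1574 / 70.53 = 22.317
YDR214W/TAF10 (continuous dark) = 815.9 / 108.0 = 7.5546
Fold change = 7.5546 / 22.317 = 0.3385

0.339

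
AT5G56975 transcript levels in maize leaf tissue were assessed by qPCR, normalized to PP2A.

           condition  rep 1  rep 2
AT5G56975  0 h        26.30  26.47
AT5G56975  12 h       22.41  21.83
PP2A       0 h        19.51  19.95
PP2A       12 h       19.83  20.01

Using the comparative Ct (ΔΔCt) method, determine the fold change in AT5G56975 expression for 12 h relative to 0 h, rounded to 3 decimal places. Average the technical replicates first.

Mean Ct: AT5G56975 0 h 26.385; AT5G56975 12 h 22.120; PP2A 0 h 19.730; PP2A 12 h 19.920
ΔCt(0 h) = 26.385 − 19.730 = 6.655
ΔCt(12 h) = 22.120 − 19.920 = 2.200
ΔΔCt = 2.200 − 6.655 = -4.455
Fold change = 2^(−(-4.455)) = 2^4.455 = 21.9325

21.933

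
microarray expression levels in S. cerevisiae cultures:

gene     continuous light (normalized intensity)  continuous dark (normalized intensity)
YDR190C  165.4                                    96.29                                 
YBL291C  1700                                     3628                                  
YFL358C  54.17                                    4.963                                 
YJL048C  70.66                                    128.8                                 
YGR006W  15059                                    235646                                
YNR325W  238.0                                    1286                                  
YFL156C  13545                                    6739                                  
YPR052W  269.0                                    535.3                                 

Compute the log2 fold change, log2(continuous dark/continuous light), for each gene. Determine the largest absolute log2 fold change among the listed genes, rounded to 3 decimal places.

log2(96.29/165.4) = -0.781  (YDR190C)
log2(3628/1700) = 1.094  (YBL291C)
log2(4.963/54.17) = -3.448  (YFL358C)
log2(128.8/70.66) = 0.866  (YJL048C)
log2(235646/15059) = 3.968  (YGR006W)
log2(1286/238.0) = 2.434  (YNR325W)
log2(6739/13545) = -1.007  (YFL156C)
log2(535.3/269.0) = 0.993  (YPR052W)
The largest magnitude belongs to YGR006W.

3.968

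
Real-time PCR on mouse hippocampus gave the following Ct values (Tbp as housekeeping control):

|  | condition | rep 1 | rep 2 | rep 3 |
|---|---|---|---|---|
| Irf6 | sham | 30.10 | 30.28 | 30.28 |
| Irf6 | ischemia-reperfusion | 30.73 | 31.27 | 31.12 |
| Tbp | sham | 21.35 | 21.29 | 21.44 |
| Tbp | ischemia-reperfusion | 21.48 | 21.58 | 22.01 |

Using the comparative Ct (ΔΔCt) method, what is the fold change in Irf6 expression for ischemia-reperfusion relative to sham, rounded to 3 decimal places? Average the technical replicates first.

Mean Ct: Irf6 sham 30.220; Irf6 ischemia-reperfusion 31.040; Tbp sham 21.360; Tbp ischemia-reperfusion 21.690
ΔCt(sham) = 30.220 − 21.360 = 8.860
ΔCt(ischemia-reperfusion) = 31.040 − 21.690 = 9.350
ΔΔCt = 9.350 − 8.860 = 0.490
Fold change = 2^(−0.490) = 0.7120

0.712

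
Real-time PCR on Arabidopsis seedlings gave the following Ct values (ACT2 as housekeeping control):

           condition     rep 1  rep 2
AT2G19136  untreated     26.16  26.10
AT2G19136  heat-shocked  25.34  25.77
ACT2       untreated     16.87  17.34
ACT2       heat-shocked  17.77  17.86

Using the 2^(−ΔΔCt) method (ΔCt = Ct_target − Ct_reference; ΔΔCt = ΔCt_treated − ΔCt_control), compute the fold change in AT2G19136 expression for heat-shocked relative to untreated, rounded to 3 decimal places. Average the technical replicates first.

Mean Ct: AT2G19136 untreated 26.130; AT2G19136 heat-shocked 25.555; ACT2 untreated 17.105; ACT2 heat-shocked 17.815
ΔCt(untreated) = 26.130 − 17.105 = 9.025
ΔCt(heat-shocked) = 25.555 − 17.815 = 7.740
ΔΔCt = 7.740 − 9.025 = -1.285
Fold change = 2^(−(-1.285)) = 2^1.285 = 2.4368

2.437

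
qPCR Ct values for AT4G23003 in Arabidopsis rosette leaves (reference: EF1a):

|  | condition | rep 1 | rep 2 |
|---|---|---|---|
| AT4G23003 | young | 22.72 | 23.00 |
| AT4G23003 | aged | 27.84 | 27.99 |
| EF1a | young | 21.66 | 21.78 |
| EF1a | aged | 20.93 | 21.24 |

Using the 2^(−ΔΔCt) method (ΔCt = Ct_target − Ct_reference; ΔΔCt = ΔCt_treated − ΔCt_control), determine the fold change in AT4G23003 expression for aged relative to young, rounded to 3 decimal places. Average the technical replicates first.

0.019

Mean Ct: AT4G23003 young 22.860; AT4G23003 aged 27.915; EF1a young 21.720; EF1a aged 21.085
ΔCt(young) = 22.860 − 21.720 = 1.140
ΔCt(aged) = 27.915 − 21.085 = 6.830
ΔΔCt = 6.830 − 1.140 = 5.690
Fold change = 2^(−5.690) = 0.0194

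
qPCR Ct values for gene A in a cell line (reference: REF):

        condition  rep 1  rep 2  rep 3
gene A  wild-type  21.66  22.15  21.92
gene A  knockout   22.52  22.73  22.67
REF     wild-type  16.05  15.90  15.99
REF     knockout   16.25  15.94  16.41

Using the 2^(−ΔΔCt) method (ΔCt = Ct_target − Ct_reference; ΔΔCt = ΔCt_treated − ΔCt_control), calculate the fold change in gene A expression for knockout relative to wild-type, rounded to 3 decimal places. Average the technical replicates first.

Mean Ct: gene A wild-type 21.910; gene A knockout 22.640; REF wild-type 15.980; REF knockout 16.200
ΔCt(wild-type) = 21.910 − 15.980 = 5.930
ΔCt(knockout) = 22.640 − 16.200 = 6.440
ΔΔCt = 6.440 − 5.930 = 0.510
Fold change = 2^(−0.510) = 0.7022

0.702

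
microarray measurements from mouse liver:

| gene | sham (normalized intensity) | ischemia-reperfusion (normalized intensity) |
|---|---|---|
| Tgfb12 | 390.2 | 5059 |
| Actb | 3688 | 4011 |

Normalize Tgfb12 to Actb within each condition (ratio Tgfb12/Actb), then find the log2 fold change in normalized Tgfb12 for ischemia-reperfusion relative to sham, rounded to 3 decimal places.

Tgfb12/Actb (sham) = 390.2 / 3688 = 0.1058
Tgfb12/Actb (ischemia-reperfusion) = 5059 / 4011 = 1.2613
Fold change = 1.2613 / 0.1058 = 11.9211
log2(11.9211) = 3.5754

3.575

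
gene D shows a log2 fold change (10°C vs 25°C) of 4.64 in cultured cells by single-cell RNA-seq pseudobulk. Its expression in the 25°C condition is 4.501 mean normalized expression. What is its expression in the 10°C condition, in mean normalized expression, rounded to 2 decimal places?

Fold change = 2^(4.64) = 24.9333
10°C expression = 4.501 × 24.9333 = 112.22

112.22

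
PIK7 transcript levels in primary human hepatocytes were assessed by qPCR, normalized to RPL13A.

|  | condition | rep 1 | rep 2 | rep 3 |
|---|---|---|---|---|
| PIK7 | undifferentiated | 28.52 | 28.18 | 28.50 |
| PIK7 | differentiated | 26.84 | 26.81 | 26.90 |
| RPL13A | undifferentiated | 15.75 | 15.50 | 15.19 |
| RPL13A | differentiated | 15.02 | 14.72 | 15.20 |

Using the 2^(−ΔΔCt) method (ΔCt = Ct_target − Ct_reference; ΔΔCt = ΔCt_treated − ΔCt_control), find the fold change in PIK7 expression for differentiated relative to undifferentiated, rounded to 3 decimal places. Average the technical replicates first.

2.071

Mean Ct: PIK7 undifferentiated 28.400; PIK7 differentiated 26.850; RPL13A undifferentiated 15.480; RPL13A differentiated 14.980
ΔCt(undifferentiated) = 28.400 − 15.480 = 12.920
ΔCt(differentiated) = 26.850 − 14.980 = 11.870
ΔΔCt = 11.870 − 12.920 = -1.050
Fold change = 2^(−(-1.050)) = 2^1.050 = 2.0705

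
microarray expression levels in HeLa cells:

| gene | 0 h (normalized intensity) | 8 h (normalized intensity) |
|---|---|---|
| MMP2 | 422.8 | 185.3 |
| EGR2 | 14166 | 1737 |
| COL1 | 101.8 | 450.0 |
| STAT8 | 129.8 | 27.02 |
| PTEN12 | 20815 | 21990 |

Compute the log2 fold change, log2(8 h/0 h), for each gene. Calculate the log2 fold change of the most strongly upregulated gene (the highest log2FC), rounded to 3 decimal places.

log2(185.3/422.8) = -1.190  (MMP2)
log2(1737/14166) = -3.028  (EGR2)
log2(450.0/101.8) = 2.144  (COL1)
log2(27.02/129.8) = -2.264  (STAT8)
log2(21990/20815) = 0.079  (PTEN12)
COL1 is most strongly upregulated.

2.144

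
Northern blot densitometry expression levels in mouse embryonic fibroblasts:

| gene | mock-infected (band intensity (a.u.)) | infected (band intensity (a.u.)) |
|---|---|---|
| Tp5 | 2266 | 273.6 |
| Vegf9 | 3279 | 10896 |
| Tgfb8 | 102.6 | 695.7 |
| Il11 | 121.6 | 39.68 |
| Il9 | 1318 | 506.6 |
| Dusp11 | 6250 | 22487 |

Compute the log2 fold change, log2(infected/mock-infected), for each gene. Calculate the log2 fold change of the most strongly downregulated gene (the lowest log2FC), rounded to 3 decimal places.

log2(273.6/2266) = -3.050  (Tp5)
log2(10896/3279) = 1.732  (Vegf9)
log2(695.7/102.6) = 2.761  (Tgfb8)
log2(39.68/121.6) = -1.616  (Il11)
log2(506.6/1318) = -1.379  (Il9)
log2(22487/6250) = 1.847  (Dusp11)
Tp5 is most strongly downregulated.

-3.050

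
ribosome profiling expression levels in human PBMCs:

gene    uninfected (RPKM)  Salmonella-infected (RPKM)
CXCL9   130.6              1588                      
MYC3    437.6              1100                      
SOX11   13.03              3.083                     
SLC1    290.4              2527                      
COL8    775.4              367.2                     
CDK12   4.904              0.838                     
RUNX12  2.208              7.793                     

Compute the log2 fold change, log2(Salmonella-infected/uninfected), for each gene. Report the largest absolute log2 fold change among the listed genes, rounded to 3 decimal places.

log2(1588/130.6) = 3.604  (CXCL9)
log2(1100/437.6) = 1.330  (MYC3)
log2(3.083/13.03) = -2.079  (SOX11)
log2(2527/290.4) = 3.121  (SLC1)
log2(367.2/775.4) = -1.078  (COL8)
log2(0.838/4.904) = -2.549  (CDK12)
log2(7.793/2.208) = 1.819  (RUNX12)
The largest magnitude belongs to CXCL9.

3.604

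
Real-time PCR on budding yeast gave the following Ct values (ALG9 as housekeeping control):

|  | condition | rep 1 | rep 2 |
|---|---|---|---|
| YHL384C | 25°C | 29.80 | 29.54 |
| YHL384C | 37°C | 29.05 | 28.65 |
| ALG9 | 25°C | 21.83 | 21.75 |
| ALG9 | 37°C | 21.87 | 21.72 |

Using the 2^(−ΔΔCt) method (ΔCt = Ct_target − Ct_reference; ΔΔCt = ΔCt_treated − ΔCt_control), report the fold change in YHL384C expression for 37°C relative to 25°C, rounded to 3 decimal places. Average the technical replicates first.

Mean Ct: YHL384C 25°C 29.670; YHL384C 37°C 28.850; ALG9 25°C 21.790; ALG9 37°C 21.795
ΔCt(25°C) = 29.670 − 21.790 = 7.880
ΔCt(37°C) = 28.850 − 21.795 = 7.055
ΔΔCt = 7.055 − 7.880 = -0.825
Fold change = 2^(−(-0.825)) = 2^0.825 = 1.7715

1.772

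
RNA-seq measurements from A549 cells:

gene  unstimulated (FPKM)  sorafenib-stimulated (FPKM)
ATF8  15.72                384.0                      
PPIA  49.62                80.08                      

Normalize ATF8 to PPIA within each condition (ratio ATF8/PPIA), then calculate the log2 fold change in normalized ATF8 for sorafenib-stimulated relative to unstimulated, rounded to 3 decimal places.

ATF8/PPIA (unstimulated) = 15.72 / 49.62 = 0.31681
ATF8/PPIA (sorafenib-stimulated) = 384.0 / 80.08 = 4.7952
Fold change = 4.7952 / 0.31681 = 15.1360
log2(15.1360) = 3.9199

3.920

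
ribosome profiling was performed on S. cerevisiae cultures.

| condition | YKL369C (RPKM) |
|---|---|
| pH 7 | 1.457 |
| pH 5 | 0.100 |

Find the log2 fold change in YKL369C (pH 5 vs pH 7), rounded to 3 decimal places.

-3.865

Fold change = 0.100 / 1.457 = 0.0686
log2(0.0686) = -3.8649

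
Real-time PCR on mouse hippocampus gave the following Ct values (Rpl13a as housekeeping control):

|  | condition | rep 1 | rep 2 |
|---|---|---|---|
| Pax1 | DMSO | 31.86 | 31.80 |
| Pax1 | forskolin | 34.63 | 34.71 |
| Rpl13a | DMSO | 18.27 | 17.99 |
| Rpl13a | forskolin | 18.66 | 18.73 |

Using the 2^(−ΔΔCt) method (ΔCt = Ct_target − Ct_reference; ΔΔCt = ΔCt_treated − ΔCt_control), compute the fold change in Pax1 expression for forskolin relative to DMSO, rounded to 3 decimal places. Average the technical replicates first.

0.207

Mean Ct: Pax1 DMSO 31.830; Pax1 forskolin 34.670; Rpl13a DMSO 18.130; Rpl13a forskolin 18.695
ΔCt(DMSO) = 31.830 − 18.130 = 13.700
ΔCt(forskolin) = 34.670 − 18.695 = 15.975
ΔΔCt = 15.975 − 13.700 = 2.275
Fold change = 2^(−2.275) = 0.2066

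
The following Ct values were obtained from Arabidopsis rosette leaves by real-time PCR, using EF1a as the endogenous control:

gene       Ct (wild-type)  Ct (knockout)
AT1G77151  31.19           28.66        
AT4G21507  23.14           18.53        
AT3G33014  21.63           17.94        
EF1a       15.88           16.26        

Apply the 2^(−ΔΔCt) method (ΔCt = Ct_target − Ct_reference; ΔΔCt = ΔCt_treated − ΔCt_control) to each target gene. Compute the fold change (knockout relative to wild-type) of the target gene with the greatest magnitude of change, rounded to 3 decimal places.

31.779

AT1G77151: ΔΔCt = (28.66−16.26) − (31.19−15.88) = 12.40 − 15.31 = -2.91; fold change = 2^2.91 = 7.516
AT4G21507: ΔΔCt = (18.53−16.26) − (23.14−15.88) = 2.27 − 7.26 = -4.99; fold change = 2^4.99 = 31.779
AT3G33014: ΔΔCt = (17.94−16.26) − (21.63−15.88) = 1.68 − 5.75 = -4.07; fold change = 2^4.07 = 16.795
AT4G21507 has the largest |ΔΔCt| = 4.99.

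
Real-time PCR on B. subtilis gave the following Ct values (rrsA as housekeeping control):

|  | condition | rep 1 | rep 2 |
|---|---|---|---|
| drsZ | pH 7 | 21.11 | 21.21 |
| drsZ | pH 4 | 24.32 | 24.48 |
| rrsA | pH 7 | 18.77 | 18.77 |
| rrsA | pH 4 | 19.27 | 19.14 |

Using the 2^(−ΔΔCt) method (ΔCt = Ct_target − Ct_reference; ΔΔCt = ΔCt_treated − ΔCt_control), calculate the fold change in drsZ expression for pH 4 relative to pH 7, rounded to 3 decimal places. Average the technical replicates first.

Mean Ct: drsZ pH 7 21.160; drsZ pH 4 24.400; rrsA pH 7 18.770; rrsA pH 4 19.205
ΔCt(pH 7) = 21.160 − 18.770 = 2.390
ΔCt(pH 4) = 24.400 − 19.205 = 5.195
ΔΔCt = 5.195 − 2.390 = 2.805
Fold change = 2^(−2.805) = 0.1431

0.143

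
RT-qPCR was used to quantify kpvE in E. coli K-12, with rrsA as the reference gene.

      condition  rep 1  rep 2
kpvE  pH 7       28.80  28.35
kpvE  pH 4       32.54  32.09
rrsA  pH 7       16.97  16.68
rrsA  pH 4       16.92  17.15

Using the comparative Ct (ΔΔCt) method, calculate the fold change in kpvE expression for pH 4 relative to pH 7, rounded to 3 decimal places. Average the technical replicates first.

0.087

Mean Ct: kpvE pH 7 28.575; kpvE pH 4 32.315; rrsA pH 7 16.825; rrsA pH 4 17.035
ΔCt(pH 7) = 28.575 − 16.825 = 11.750
ΔCt(pH 4) = 32.315 − 17.035 = 15.280
ΔΔCt = 15.280 − 11.750 = 3.530
Fold change = 2^(−3.530) = 0.0866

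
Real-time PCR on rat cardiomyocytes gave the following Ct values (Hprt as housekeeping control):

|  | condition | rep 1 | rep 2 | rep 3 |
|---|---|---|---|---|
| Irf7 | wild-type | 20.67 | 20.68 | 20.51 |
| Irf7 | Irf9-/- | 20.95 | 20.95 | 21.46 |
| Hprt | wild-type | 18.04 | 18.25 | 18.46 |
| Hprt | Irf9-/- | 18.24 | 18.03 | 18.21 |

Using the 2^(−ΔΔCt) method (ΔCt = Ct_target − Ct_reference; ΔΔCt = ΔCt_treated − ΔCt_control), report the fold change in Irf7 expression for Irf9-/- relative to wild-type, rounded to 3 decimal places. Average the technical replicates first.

Mean Ct: Irf7 wild-type 20.620; Irf7 Irf9-/- 21.120; Hprt wild-type 18.250; Hprt Irf9-/- 18.160
ΔCt(wild-type) = 20.620 − 18.250 = 2.370
ΔCt(Irf9-/-) = 21.120 − 18.160 = 2.960
ΔΔCt = 2.960 − 2.370 = 0.590
Fold change = 2^(−0.590) = 0.6643

0.664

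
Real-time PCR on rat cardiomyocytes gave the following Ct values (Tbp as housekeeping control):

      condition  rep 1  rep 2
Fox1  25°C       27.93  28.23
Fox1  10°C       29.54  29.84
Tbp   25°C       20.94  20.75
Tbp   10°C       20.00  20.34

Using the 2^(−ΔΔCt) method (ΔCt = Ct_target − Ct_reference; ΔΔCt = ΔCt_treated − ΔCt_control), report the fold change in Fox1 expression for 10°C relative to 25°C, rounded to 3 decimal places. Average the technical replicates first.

Mean Ct: Fox1 25°C 28.080; Fox1 10°C 29.690; Tbp 25°C 20.845; Tbp 10°C 20.170
ΔCt(25°C) = 28.080 − 20.845 = 7.235
ΔCt(10°C) = 29.690 − 20.170 = 9.520
ΔΔCt = 9.520 − 7.235 = 2.285
Fold change = 2^(−2.285) = 0.2052

0.205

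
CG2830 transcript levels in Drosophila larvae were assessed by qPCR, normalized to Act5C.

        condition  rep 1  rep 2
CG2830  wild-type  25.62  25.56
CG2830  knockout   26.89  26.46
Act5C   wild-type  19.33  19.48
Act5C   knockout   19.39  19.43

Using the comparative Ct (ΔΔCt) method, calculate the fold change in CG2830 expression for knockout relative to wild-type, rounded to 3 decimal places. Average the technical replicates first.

Mean Ct: CG2830 wild-type 25.590; CG2830 knockout 26.675; Act5C wild-type 19.405; Act5C knockout 19.410
ΔCt(wild-type) = 25.590 − 19.405 = 6.185
ΔCt(knockout) = 26.675 − 19.410 = 7.265
ΔΔCt = 7.265 − 6.185 = 1.080
Fold change = 2^(−1.080) = 0.4730

0.473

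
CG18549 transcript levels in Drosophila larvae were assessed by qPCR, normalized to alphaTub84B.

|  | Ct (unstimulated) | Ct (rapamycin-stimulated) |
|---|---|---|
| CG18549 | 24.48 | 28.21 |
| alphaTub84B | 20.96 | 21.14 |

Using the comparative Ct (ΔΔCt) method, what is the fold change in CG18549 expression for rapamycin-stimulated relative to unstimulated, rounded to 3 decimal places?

ΔCt(unstimulated) = 24.480 − 20.960 = 3.520
ΔCt(rapamycin-stimulated) = 28.210 − 21.140 = 7.070
ΔΔCt = 7.070 − 3.520 = 3.550
Fold change = 2^(−3.550) = 0.0854

0.085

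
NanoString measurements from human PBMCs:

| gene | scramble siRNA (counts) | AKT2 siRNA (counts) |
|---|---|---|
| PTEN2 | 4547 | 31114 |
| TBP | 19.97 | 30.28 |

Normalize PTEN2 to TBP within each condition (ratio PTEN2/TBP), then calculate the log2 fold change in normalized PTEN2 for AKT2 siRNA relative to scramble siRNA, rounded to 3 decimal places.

PTEN2/TBP (scramble siRNA) = 4547 / 19.97 = 227.69
PTEN2/TBP (AKT2 siRNA) = 31114 / 30.28 = 1027.5
Fold change = 1027.5 / 227.69 = 4.5129
log2(4.5129) = 2.1740

2.174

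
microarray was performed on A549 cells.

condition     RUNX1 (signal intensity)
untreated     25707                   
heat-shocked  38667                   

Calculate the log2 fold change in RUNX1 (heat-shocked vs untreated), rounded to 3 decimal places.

Fold change = 38667 / 25707 = 1.5041
log2(1.5041) = 0.5889

0.589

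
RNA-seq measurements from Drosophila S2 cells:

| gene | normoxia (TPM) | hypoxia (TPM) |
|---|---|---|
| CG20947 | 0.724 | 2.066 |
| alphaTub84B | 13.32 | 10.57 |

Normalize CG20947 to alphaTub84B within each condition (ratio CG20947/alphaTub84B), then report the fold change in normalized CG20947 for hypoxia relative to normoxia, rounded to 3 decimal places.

3.596

CG20947/alphaTub84B (normoxia) = 0.724 / 13.32 = 0.054354
CG20947/alphaTub84B (hypoxia) = 2.066 / 10.57 = 0.19546
Fold change = 0.19546 / 0.054354 = 3.5960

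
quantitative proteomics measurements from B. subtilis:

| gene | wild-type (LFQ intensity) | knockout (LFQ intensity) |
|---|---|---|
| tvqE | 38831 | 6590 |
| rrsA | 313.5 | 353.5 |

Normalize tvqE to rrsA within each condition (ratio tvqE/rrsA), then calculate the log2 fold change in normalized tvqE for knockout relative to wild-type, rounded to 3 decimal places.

-2.732

tvqE/rrsA (wild-type) = 38831 / 313.5 = 123.86
tvqE/rrsA (knockout) = 6590 / 353.5 = 18.642
Fold change = 18.642 / 123.86 = 0.1505
log2(0.1505) = -2.7321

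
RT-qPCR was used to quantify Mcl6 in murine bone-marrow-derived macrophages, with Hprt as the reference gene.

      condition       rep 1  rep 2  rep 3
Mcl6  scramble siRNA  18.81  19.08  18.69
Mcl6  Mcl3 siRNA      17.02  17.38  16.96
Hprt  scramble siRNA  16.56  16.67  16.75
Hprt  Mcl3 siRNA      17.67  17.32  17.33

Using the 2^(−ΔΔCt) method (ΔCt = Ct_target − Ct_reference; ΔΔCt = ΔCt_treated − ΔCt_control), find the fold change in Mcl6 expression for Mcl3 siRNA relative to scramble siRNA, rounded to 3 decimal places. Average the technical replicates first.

Mean Ct: Mcl6 scramble siRNA 18.860; Mcl6 Mcl3 siRNA 17.120; Hprt scramble siRNA 16.660; Hprt Mcl3 siRNA 17.440
ΔCt(scramble siRNA) = 18.860 − 16.660 = 2.200
ΔCt(Mcl3 siRNA) = 17.120 − 17.440 = -0.320
ΔΔCt = -0.320 − 2.200 = -2.520
Fold change = 2^(−(-2.520)) = 2^2.520 = 5.7358

5.736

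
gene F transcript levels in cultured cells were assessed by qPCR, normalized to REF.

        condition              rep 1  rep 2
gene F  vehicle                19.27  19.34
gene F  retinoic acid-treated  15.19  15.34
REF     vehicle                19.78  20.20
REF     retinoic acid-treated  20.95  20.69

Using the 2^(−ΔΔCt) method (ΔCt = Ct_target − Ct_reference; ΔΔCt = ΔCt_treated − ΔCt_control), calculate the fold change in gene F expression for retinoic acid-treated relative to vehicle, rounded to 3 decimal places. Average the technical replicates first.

29.243

Mean Ct: gene F vehicle 19.305; gene F retinoic acid-treated 15.265; REF vehicle 19.990; REF retinoic acid-treated 20.820
ΔCt(vehicle) = 19.305 − 19.990 = -0.685
ΔCt(retinoic acid-treated) = 15.265 − 20.820 = -5.555
ΔΔCt = -5.555 − (-0.685) = -4.870
Fold change = 2^(−(-4.870)) = 2^4.870 = 29.2426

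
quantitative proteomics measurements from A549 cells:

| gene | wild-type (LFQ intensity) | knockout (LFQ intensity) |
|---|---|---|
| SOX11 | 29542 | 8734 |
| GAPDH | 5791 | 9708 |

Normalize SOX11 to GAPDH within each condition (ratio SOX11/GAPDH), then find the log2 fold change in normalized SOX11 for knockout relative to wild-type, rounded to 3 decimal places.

-2.503

SOX11/GAPDH (wild-type) = 29542 / 5791 = 5.1014
SOX11/GAPDH (knockout) = 8734 / 9708 = 0.89967
Fold change = 0.89967 / 5.1014 = 0.1764
log2(0.1764) = -2.5034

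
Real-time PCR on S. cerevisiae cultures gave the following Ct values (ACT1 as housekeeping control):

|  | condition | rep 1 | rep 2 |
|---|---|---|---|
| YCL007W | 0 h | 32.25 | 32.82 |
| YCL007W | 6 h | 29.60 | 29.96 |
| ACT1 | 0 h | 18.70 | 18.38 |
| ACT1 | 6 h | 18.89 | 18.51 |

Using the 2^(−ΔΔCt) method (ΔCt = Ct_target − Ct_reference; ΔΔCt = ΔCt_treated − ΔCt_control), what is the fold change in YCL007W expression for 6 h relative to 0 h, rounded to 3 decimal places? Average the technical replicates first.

Mean Ct: YCL007W 0 h 32.535; YCL007W 6 h 29.780; ACT1 0 h 18.540; ACT1 6 h 18.700
ΔCt(0 h) = 32.535 − 18.540 = 13.995
ΔCt(6 h) = 29.780 − 18.700 = 11.080
ΔΔCt = 11.080 − 13.995 = -2.915
Fold change = 2^(−(-2.915)) = 2^2.915 = 7.5423

7.542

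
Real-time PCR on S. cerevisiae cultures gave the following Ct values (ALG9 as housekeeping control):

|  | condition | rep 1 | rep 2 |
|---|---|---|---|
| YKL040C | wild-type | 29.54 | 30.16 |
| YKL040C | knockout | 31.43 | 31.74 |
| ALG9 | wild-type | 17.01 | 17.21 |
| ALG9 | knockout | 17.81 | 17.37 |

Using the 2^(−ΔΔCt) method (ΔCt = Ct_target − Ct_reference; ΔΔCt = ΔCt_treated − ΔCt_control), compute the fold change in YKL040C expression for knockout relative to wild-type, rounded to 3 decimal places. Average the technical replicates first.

Mean Ct: YKL040C wild-type 29.850; YKL040C knockout 31.585; ALG9 wild-type 17.110; ALG9 knockout 17.590
ΔCt(wild-type) = 29.850 − 17.110 = 12.740
ΔCt(knockout) = 31.585 − 17.590 = 13.995
ΔΔCt = 13.995 − 12.740 = 1.255
Fold change = 2^(−1.255) = 0.4190

0.419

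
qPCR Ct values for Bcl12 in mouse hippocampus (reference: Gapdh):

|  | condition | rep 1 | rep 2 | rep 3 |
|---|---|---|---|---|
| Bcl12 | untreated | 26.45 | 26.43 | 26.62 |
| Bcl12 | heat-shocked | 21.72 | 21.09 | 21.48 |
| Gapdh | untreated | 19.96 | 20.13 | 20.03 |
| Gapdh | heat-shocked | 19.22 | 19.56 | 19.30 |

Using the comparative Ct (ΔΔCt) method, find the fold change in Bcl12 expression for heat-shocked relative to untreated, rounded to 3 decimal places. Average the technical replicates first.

Mean Ct: Bcl12 untreated 26.500; Bcl12 heat-shocked 21.430; Gapdh untreated 20.040; Gapdh heat-shocked 19.360
ΔCt(untreated) = 26.500 − 20.040 = 6.460
ΔCt(heat-shocked) = 21.430 − 19.360 = 2.070
ΔΔCt = 2.070 − 6.460 = -4.390
Fold change = 2^(−(-4.390)) = 2^4.390 = 20.9663

20.966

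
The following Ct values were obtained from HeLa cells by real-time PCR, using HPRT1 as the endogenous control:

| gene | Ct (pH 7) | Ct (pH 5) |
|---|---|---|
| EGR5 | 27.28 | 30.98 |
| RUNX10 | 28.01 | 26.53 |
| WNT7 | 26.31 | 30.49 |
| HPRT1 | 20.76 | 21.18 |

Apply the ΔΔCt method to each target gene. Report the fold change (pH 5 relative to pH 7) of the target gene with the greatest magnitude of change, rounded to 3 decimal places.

0.074

EGR5: ΔΔCt = (30.98−21.18) − (27.28−20.76) = 9.80 − 6.52 = 3.28; fold change = 2^-3.28 = 0.103
RUNX10: ΔΔCt = (26.53−21.18) − (28.01−20.76) = 5.35 − 7.25 = -1.90; fold change = 2^1.90 = 3.732
WNT7: ΔΔCt = (30.49−21.18) − (26.31−20.76) = 9.31 − 5.55 = 3.76; fold change = 2^-3.76 = 0.074
WNT7 has the largest |ΔΔCt| = 3.76.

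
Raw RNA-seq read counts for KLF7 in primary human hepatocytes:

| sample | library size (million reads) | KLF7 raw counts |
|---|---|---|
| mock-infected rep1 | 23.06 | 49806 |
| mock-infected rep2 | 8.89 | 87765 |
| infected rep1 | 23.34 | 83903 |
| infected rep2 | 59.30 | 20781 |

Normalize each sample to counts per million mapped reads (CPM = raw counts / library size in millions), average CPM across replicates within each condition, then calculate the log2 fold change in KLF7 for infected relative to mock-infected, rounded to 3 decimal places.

-1.609

CPM(mock-infected rep1) = 49806 / 23.06 = 2159.8439
CPM(mock-infected rep2) = 87765 / 8.89 = 9872.3285
CPM(infected rep1) = 83903 / 23.34 = 3594.8158
CPM(infected rep2) = 20781 / 59.30 = 350.4384
mean CPM(mock-infected) = 6016.0862; mean CPM(infected) = 1972.6271
Fold change = 1972.6271 / 6016.0862 = 0.32789
log2(0.32789) = -1.6087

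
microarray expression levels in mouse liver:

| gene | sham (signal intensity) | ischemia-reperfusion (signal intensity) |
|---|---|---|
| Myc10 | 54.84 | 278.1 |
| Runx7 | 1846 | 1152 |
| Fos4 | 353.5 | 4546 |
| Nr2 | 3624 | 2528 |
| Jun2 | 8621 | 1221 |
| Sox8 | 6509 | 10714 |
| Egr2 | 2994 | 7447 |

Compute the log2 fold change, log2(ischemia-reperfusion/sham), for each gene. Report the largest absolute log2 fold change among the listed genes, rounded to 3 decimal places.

3.685

log2(278.1/54.84) = 2.342  (Myc10)
log2(1152/1846) = -0.680  (Runx7)
log2(4546/353.5) = 3.685  (Fos4)
log2(2528/3624) = -0.520  (Nr2)
log2(1221/8621) = -2.820  (Jun2)
log2(10714/6509) = 0.719  (Sox8)
log2(7447/2994) = 1.315  (Egr2)
The largest magnitude belongs to Fos4.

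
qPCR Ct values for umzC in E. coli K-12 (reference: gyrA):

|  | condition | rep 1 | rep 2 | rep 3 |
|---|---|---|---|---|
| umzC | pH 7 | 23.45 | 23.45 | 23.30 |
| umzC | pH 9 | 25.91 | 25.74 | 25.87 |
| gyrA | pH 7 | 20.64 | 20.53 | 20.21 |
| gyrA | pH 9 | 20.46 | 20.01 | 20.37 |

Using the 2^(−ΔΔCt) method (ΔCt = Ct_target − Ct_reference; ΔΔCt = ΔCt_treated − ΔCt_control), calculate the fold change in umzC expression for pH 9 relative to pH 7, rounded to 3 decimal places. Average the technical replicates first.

0.163

Mean Ct: umzC pH 7 23.400; umzC pH 9 25.840; gyrA pH 7 20.460; gyrA pH 9 20.280
ΔCt(pH 7) = 23.400 − 20.460 = 2.940
ΔCt(pH 9) = 25.840 − 20.280 = 5.560
ΔΔCt = 5.560 − 2.940 = 2.620
Fold change = 2^(−2.620) = 0.1627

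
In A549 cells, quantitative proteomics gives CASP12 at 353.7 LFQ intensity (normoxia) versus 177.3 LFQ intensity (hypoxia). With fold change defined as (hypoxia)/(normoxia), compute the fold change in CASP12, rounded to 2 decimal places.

0.50

Fold change = 177.3 / 353.7 = 0.501
CASP12 is downregulated.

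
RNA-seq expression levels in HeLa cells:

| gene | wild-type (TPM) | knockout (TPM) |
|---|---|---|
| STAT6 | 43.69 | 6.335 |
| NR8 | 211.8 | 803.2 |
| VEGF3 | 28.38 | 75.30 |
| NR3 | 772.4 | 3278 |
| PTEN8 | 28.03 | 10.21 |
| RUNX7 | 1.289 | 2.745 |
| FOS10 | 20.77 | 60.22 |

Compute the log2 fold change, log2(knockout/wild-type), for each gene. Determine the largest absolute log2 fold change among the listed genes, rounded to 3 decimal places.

2.786

log2(6.335/43.69) = -2.786  (STAT6)
log2(803.2/211.8) = 1.923  (NR8)
log2(75.30/28.38) = 1.408  (VEGF3)
log2(3278/772.4) = 2.085  (NR3)
log2(10.21/28.03) = -1.457  (PTEN8)
log2(2.745/1.289) = 1.091  (RUNX7)
log2(60.22/20.77) = 1.536  (FOS10)
The largest magnitude belongs to STAT6.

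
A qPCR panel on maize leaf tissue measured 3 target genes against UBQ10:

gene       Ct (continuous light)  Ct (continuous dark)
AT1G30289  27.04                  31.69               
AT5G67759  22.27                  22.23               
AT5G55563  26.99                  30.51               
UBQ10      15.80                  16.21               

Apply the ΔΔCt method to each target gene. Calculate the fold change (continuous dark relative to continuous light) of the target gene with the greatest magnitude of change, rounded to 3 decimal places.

AT1G30289: ΔΔCt = (31.69−16.21) − (27.04−15.80) = 15.48 − 11.24 = 4.24; fold change = 2^-4.24 = 0.053
AT5G67759: ΔΔCt = (22.23−16.21) − (22.27−15.80) = 6.02 − 6.47 = -0.45; fold change = 2^0.45 = 1.366
AT5G55563: ΔΔCt = (30.51−16.21) − (26.99−15.80) = 14.30 − 11.19 = 3.11; fold change = 2^-3.11 = 0.116
AT1G30289 has the largest |ΔΔCt| = 4.24.

0.053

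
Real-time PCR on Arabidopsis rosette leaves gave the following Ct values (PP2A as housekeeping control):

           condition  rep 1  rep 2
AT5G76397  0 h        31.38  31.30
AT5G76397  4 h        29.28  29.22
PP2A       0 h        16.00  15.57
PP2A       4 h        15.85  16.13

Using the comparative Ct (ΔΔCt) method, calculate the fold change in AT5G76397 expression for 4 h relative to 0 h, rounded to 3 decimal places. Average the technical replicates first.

4.908

Mean Ct: AT5G76397 0 h 31.340; AT5G76397 4 h 29.250; PP2A 0 h 15.785; PP2A 4 h 15.990
ΔCt(0 h) = 31.340 − 15.785 = 15.555
ΔCt(4 h) = 29.250 − 15.990 = 13.260
ΔΔCt = 13.260 − 15.555 = -2.295
Fold change = 2^(−(-2.295)) = 2^2.295 = 4.9075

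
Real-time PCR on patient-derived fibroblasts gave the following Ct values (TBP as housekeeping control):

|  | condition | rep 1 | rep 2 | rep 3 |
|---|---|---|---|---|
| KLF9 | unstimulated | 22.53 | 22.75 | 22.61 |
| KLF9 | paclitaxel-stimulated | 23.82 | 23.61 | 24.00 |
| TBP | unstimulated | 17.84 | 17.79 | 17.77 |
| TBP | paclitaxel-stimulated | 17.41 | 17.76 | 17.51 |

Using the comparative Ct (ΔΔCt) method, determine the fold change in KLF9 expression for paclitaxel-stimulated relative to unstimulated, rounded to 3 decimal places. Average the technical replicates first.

Mean Ct: KLF9 unstimulated 22.630; KLF9 paclitaxel-stimulated 23.810; TBP unstimulated 17.800; TBP paclitaxel-stimulated 17.560
ΔCt(unstimulated) = 22.630 − 17.800 = 4.830
ΔCt(paclitaxel-stimulated) = 23.810 − 17.560 = 6.250
ΔΔCt = 6.250 − 4.830 = 1.420
Fold change = 2^(−1.420) = 0.3737

0.374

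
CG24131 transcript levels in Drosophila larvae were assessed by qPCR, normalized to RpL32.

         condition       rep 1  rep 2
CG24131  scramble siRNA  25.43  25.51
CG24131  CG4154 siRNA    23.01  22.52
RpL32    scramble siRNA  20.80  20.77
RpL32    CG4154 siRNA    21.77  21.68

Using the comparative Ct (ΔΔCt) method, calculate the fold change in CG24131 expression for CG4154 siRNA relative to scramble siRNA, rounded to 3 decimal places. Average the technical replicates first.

12.510

Mean Ct: CG24131 scramble siRNA 25.470; CG24131 CG4154 siRNA 22.765; RpL32 scramble siRNA 20.785; RpL32 CG4154 siRNA 21.725
ΔCt(scramble siRNA) = 25.470 − 20.785 = 4.685
ΔCt(CG4154 siRNA) = 22.765 − 21.725 = 1.040
ΔΔCt = 1.040 − 4.685 = -3.645
Fold change = 2^(−(-3.645)) = 2^3.645 = 12.5099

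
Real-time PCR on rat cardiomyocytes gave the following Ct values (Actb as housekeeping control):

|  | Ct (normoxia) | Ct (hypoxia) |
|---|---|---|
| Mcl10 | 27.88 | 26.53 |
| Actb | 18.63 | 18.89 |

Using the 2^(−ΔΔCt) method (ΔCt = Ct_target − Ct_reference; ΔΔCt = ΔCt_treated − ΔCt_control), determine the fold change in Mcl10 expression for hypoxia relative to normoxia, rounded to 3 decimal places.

ΔCt(normoxia) = 27.880 − 18.630 = 9.250
ΔCt(hypoxia) = 26.530 − 18.890 = 7.640
ΔΔCt = 7.640 − 9.250 = -1.610
Fold change = 2^(−(-1.610)) = 2^1.610 = 3.0525

3.053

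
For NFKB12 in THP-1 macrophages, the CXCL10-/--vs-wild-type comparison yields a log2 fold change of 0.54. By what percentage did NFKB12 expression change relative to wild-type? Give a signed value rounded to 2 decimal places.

Fold change = 2^(0.54) = 1.4540
Percent change = (FC − 1) × 100% = (1.4540 − 1) × 100 = 45.40%

45.40%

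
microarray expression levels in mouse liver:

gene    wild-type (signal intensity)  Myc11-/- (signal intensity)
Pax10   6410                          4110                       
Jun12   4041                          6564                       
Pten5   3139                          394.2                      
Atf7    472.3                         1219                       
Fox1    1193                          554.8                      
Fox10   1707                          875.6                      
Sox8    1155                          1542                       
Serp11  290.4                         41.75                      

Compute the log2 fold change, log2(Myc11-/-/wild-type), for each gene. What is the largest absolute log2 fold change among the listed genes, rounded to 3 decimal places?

2.993

log2(4110/6410) = -0.641  (Pax10)
log2(6564/4041) = 0.700  (Jun12)
log2(394.2/3139) = -2.993  (Pten5)
log2(1219/472.3) = 1.368  (Atf7)
log2(554.8/1193) = -1.105  (Fox1)
log2(875.6/1707) = -0.963  (Fox10)
log2(1542/1155) = 0.417  (Sox8)
log2(41.75/290.4) = -2.798  (Serp11)
The largest magnitude belongs to Pten5.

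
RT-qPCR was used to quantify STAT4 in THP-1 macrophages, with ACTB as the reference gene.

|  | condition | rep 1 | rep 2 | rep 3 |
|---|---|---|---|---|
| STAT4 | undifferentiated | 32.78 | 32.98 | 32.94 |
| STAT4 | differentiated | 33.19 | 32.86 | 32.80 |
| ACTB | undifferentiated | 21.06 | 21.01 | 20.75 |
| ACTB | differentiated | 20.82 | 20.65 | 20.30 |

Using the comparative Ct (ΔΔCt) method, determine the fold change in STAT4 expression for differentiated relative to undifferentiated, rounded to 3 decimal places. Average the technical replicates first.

0.758

Mean Ct: STAT4 undifferentiated 32.900; STAT4 differentiated 32.950; ACTB undifferentiated 20.940; ACTB differentiated 20.590
ΔCt(undifferentiated) = 32.900 − 20.940 = 11.960
ΔCt(differentiated) = 32.950 − 20.590 = 12.360
ΔΔCt = 12.360 − 11.960 = 0.400
Fold change = 2^(−0.400) = 0.7579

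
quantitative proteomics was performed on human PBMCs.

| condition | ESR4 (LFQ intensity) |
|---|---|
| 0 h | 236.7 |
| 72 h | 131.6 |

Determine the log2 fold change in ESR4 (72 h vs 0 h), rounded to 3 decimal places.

-0.847

Fold change = 131.6 / 236.7 = 0.5560
log2(0.5560) = -0.8469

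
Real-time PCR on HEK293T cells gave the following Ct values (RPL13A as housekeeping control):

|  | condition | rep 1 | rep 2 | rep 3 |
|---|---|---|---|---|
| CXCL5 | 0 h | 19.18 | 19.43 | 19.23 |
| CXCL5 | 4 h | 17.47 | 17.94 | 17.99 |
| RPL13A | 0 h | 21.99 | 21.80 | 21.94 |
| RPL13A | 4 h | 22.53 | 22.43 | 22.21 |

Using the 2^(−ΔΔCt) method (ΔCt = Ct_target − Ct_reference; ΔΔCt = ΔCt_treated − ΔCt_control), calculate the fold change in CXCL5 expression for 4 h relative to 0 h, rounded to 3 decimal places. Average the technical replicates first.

3.891

Mean Ct: CXCL5 0 h 19.280; CXCL5 4 h 17.800; RPL13A 0 h 21.910; RPL13A 4 h 22.390
ΔCt(0 h) = 19.280 − 21.910 = -2.630
ΔCt(4 h) = 17.800 − 22.390 = -4.590
ΔΔCt = -4.590 − (-2.630) = -1.960
Fold change = 2^(−(-1.960)) = 2^1.960 = 3.8906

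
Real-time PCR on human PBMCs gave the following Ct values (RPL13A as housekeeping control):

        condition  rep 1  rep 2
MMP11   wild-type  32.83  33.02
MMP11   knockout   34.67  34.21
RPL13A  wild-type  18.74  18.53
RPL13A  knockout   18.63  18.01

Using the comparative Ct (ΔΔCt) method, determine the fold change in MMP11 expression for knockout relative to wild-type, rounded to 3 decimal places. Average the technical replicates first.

0.281

Mean Ct: MMP11 wild-type 32.925; MMP11 knockout 34.440; RPL13A wild-type 18.635; RPL13A knockout 18.320
ΔCt(wild-type) = 32.925 − 18.635 = 14.290
ΔCt(knockout) = 34.440 − 18.320 = 16.120
ΔΔCt = 16.120 − 14.290 = 1.830
Fold change = 2^(−1.830) = 0.2813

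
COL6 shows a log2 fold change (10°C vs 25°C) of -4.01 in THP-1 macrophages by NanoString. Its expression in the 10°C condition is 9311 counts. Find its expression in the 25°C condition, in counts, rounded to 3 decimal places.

Fold change = 2^(-4.01) = 0.0621
25°C expression = 9311 / 0.0621 = 150012.210

150012.210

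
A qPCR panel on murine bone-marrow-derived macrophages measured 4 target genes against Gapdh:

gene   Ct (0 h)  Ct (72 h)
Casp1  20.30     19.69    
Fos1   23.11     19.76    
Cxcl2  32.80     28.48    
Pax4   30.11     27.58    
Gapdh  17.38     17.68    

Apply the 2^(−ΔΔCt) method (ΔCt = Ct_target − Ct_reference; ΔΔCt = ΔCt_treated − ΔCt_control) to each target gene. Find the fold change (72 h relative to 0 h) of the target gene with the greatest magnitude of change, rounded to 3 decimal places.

Casp1: ΔΔCt = (19.69−17.68) − (20.30−17.38) = 2.01 − 2.92 = -0.91; fold change = 2^0.91 = 1.879
Fos1: ΔΔCt = (19.76−17.68) − (23.11−17.38) = 2.08 − 5.73 = -3.65; fold change = 2^3.65 = 12.553
Cxcl2: ΔΔCt = (28.48−17.68) − (32.80−17.38) = 10.80 − 15.42 = -4.62; fold change = 2^4.62 = 24.590
Pax4: ΔΔCt = (27.58−17.68) − (30.11−17.38) = 9.90 − 12.73 = -2.83; fold change = 2^2.83 = 7.111
Cxcl2 has the largest |ΔΔCt| = 4.62.

24.590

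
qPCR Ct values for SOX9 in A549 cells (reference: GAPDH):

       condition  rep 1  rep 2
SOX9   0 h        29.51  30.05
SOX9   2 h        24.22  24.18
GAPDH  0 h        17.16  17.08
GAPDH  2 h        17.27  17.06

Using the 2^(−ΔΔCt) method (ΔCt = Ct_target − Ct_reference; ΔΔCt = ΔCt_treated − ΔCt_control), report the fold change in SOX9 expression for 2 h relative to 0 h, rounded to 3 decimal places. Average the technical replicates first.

49.351

Mean Ct: SOX9 0 h 29.780; SOX9 2 h 24.200; GAPDH 0 h 17.120; GAPDH 2 h 17.165
ΔCt(0 h) = 29.780 − 17.120 = 12.660
ΔCt(2 h) = 24.200 − 17.165 = 7.035
ΔΔCt = 7.035 − 12.660 = -5.625
Fold change = 2^(−(-5.625)) = 2^5.625 = 49.3507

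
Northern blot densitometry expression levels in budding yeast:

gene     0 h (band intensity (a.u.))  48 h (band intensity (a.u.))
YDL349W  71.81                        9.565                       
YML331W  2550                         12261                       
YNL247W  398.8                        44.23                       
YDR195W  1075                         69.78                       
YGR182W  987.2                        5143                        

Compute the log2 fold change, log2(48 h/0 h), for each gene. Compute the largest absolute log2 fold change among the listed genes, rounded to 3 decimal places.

log2(9.565/71.81) = -2.908  (YDL349W)
log2(12261/2550) = 2.266  (YML331W)
log2(44.23/398.8) = -3.173  (YNL247W)
log2(69.78/1075) = -3.945  (YDR195W)
log2(5143/987.2) = 2.381  (YGR182W)
The largest magnitude belongs to YDR195W.

3.945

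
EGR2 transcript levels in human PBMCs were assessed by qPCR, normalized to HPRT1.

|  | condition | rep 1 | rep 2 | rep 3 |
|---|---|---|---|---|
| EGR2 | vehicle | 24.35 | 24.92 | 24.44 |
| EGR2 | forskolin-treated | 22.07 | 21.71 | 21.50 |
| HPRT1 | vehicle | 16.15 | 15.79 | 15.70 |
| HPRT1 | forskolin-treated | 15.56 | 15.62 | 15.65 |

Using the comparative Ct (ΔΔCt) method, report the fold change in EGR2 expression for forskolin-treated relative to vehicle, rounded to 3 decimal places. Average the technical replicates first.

5.816

Mean Ct: EGR2 vehicle 24.570; EGR2 forskolin-treated 21.760; HPRT1 vehicle 15.880; HPRT1 forskolin-treated 15.610
ΔCt(vehicle) = 24.570 − 15.880 = 8.690
ΔCt(forskolin-treated) = 21.760 − 15.610 = 6.150
ΔΔCt = 6.150 − 8.690 = -2.540
Fold change = 2^(−(-2.540)) = 2^2.540 = 5.8159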